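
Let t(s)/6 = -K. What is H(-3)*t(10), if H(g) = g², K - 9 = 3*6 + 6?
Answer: -1782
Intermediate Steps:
K = 33 (K = 9 + (3*6 + 6) = 9 + (18 + 6) = 9 + 24 = 33)
t(s) = -198 (t(s) = 6*(-1*33) = 6*(-33) = -198)
H(-3)*t(10) = (-3)²*(-198) = 9*(-198) = -1782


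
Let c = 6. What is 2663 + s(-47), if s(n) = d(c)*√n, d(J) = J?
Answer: 2663 + 6*I*√47 ≈ 2663.0 + 41.134*I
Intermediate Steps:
s(n) = 6*√n
2663 + s(-47) = 2663 + 6*√(-47) = 2663 + 6*(I*√47) = 2663 + 6*I*√47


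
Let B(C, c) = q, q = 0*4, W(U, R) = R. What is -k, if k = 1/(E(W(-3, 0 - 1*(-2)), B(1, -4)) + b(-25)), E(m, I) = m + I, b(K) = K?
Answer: 1/23 ≈ 0.043478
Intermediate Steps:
q = 0
B(C, c) = 0
E(m, I) = I + m
k = -1/23 (k = 1/((0 + (0 - 1*(-2))) - 25) = 1/((0 + (0 + 2)) - 25) = 1/((0 + 2) - 25) = 1/(2 - 25) = 1/(-23) = -1/23 ≈ -0.043478)
-k = -1*(-1/23) = 1/23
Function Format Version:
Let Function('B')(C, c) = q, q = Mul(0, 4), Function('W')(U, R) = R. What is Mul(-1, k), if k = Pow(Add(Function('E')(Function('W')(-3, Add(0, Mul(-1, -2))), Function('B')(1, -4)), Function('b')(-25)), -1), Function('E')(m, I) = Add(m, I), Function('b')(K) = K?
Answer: Rational(1, 23) ≈ 0.043478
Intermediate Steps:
q = 0
Function('B')(C, c) = 0
Function('E')(m, I) = Add(I, m)
k = Rational(-1, 23) (k = Pow(Add(Add(0, Add(0, Mul(-1, -2))), -25), -1) = Pow(Add(Add(0, Add(0, 2)), -25), -1) = Pow(Add(Add(0, 2), -25), -1) = Pow(Add(2, -25), -1) = Pow(-23, -1) = Rational(-1, 23) ≈ -0.043478)
Mul(-1, k) = Mul(-1, Rational(-1, 23)) = Rational(1, 23)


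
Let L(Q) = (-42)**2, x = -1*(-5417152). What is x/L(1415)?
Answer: 1354288/441 ≈ 3070.9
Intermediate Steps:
x = 5417152
L(Q) = 1764
x/L(1415) = 5417152/1764 = 5417152*(1/1764) = 1354288/441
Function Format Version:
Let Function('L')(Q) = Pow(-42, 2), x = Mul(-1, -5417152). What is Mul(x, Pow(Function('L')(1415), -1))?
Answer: Rational(1354288, 441) ≈ 3070.9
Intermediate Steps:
x = 5417152
Function('L')(Q) = 1764
Mul(x, Pow(Function('L')(1415), -1)) = Mul(5417152, Pow(1764, -1)) = Mul(5417152, Rational(1, 1764)) = Rational(1354288, 441)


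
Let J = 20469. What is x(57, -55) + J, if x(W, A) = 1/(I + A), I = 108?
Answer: 1084858/53 ≈ 20469.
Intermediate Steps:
x(W, A) = 1/(108 + A)
x(57, -55) + J = 1/(108 - 55) + 20469 = 1/53 + 20469 = 1084858/53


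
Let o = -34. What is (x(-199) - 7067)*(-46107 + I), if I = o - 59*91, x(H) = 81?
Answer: 359848860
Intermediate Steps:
I = -5403 (I = -34 - 59*91 = -34 - 5369 = -5403)
(x(-199) - 7067)*(-46107 + I) = (81 - 7067)*(-46107 - 5403) = -6986*(-51510) = 359848860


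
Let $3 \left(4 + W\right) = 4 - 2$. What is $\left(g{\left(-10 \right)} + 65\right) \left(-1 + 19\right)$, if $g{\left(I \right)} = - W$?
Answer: $1230$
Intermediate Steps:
$W = - \frac{10}{3}$ ($W = -4 + \frac{4 - 2}{3} = -4 + \frac{1}{3} \cdot 2 = -4 + \frac{2}{3} = - \frac{10}{3} \approx -3.3333$)
$g{\left(I \right)} = \frac{10}{3}$ ($g{\left(I \right)} = \left(-1\right) \left(- \frac{10}{3}\right) = \frac{10}{3}$)
$\left(g{\left(-10 \right)} + 65\right) \left(-1 + 19\right) = \left(\frac{10}{3} + 65\right) \left(-1 + 19\right) = \frac{205}{3} \cdot 18 = 1230$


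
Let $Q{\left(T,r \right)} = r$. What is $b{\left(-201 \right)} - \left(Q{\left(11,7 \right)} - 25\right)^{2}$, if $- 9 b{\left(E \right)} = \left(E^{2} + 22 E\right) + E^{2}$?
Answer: $- \frac{26432}{3} \approx -8810.7$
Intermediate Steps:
$b{\left(E \right)} = - \frac{22 E}{9} - \frac{2 E^{2}}{9}$ ($b{\left(E \right)} = - \frac{\left(E^{2} + 22 E\right) + E^{2}}{9} = - \frac{2 E^{2} + 22 E}{9} = - \frac{22 E}{9} - \frac{2 E^{2}}{9}$)
$b{\left(-201 \right)} - \left(Q{\left(11,7 \right)} - 25\right)^{2} = \left(- \frac{2}{9}\right) \left(-201\right) \left(11 - 201\right) - \left(7 - 25\right)^{2} = \left(- \frac{2}{9}\right) \left(-201\right) \left(-190\right) - \left(-18\right)^{2} = - \frac{25460}{3} - 324 = - \frac{26432}{3}$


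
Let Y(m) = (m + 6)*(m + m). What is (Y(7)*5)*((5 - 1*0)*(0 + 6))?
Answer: 27300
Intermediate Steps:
Y(m) = 2*m*(6 + m) (Y(m) = (6 + m)*(2*m) = 2*m*(6 + m))
(Y(7)*5)*((5 - 1*0)*(0 + 6)) = ((2*7*(6 + 7))*5)*((5 - 1*0)*(0 + 6)) = ((2*7*13)*5)*((5 + 0)*6) = (182*5)*(5*6) = 910*30 = 27300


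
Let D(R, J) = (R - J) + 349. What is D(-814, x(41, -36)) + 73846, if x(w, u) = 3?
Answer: 73378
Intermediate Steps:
D(R, J) = 349 + R - J
D(-814, x(41, -36)) + 73846 = (349 - 814 - 1*3) + 73846 = (349 - 814 - 3) + 73846 = -468 + 73846 = 73378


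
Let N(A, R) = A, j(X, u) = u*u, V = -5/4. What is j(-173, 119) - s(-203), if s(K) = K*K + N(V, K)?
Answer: -108187/4 ≈ -27047.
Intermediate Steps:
V = -5/4 (V = -5*1/4 = -5/4 ≈ -1.2500)
j(X, u) = u**2
s(K) = -5/4 + K**2 (s(K) = K*K - 5/4 = K**2 - 5/4 = -5/4 + K**2)
j(-173, 119) - s(-203) = 119**2 - (-5/4 + (-203)**2) = 14161 - (-5/4 + 41209) = 14161 - 1*164831/4 = 14161 - 164831/4 = -108187/4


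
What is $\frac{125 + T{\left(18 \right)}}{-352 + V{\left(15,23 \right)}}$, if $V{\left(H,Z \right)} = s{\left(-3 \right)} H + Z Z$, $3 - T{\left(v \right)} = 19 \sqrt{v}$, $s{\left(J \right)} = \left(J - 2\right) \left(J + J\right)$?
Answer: $\frac{128}{627} - \frac{\sqrt{2}}{11} \approx 0.075582$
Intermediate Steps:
$s{\left(J \right)} = 2 J \left(-2 + J\right)$ ($s{\left(J \right)} = \left(-2 + J\right) 2 J = 2 J \left(-2 + J\right)$)
$T{\left(v \right)} = 3 - 19 \sqrt{v}$
$V{\left(H,Z \right)} = Z^{2} + 30 H$ ($V{\left(H,Z \right)} = 2 \left(-3\right) \left(-2 - 3\right) H + Z Z = 2 \left(-3\right) \left(-5\right) H + Z^{2} = 30 H + Z^{2} = Z^{2} + 30 H$)
$\frac{125 + T{\left(18 \right)}}{-352 + V{\left(15,23 \right)}} = \frac{125 + \left(3 - 19 \sqrt{18}\right)}{-352 + \left(23^{2} + 30 \cdot 15\right)} = \frac{125 + \left(3 - 19 \cdot 3 \sqrt{2}\right)}{-352 + \left(529 + 450\right)} = \frac{125 + \left(3 - 57 \sqrt{2}\right)}{-352 + 979} = \frac{128 - 57 \sqrt{2}}{627} = \left(128 - 57 \sqrt{2}\right) \frac{1}{627} = \frac{128}{627} - \frac{\sqrt{2}}{11}$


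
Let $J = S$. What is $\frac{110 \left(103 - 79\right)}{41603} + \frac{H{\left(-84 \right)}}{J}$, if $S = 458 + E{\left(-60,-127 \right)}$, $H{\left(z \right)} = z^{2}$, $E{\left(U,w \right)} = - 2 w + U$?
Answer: $\frac{73818012}{6781289} \approx 10.886$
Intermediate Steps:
$E{\left(U,w \right)} = U - 2 w$
$S = 652$ ($S = 458 - -194 = 458 + \left(-60 + 254\right) = 458 + 194 = 652$)
$J = 652$
$\frac{110 \left(103 - 79\right)}{41603} + \frac{H{\left(-84 \right)}}{J} = \frac{110 \left(103 - 79\right)}{41603} + \frac{\left(-84\right)^{2}}{652} = 110 \cdot 24 \cdot \frac{1}{41603} + 7056 \cdot \frac{1}{652} = 2640 \cdot \frac{1}{41603} + \frac{1764}{163} = \frac{2640}{41603} + \frac{1764}{163} = \frac{73818012}{6781289}$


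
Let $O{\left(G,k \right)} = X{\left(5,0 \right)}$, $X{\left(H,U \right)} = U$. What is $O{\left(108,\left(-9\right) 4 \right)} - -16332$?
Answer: $16332$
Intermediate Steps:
$O{\left(G,k \right)} = 0$
$O{\left(108,\left(-9\right) 4 \right)} - -16332 = 0 - -16332 = 0 + 16332 = 16332$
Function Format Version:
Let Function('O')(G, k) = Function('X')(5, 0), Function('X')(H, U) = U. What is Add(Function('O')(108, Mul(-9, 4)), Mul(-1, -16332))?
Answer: 16332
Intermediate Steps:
Function('O')(G, k) = 0
Add(Function('O')(108, Mul(-9, 4)), Mul(-1, -16332)) = Add(0, Mul(-1, -16332)) = Add(0, 16332) = 16332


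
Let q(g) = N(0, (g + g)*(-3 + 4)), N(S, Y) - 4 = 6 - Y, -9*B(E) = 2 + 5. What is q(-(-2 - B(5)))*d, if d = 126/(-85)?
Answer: -56/5 ≈ -11.200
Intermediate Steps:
B(E) = -7/9 (B(E) = -(2 + 5)/9 = -⅑*7 = -7/9)
N(S, Y) = 10 - Y (N(S, Y) = 4 + (6 - Y) = 10 - Y)
q(g) = 10 - 2*g (q(g) = 10 - (g + g)*(-3 + 4) = 10 - 2*g)
d = -126/85 (d = 126*(-1/85) = -126/85 ≈ -1.4824)
q(-(-2 - B(5)))*d = (10 - (-2)*(-2 - 1*(-7/9)))*(-126/85) = (10 - (-2)*(-2 + 7/9))*(-126/85) = (10 - (-2)*(-11)/9)*(-126/85) = (10 - 2*11/9)*(-126/85) = (10 - 22/9)*(-126/85) = (68/9)*(-126/85) = -56/5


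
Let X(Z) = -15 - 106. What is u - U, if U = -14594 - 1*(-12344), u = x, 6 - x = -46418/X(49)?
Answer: 226558/121 ≈ 1872.4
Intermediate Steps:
X(Z) = -121
x = -45692/121 (x = 6 - (-46418)/(-121) = 6 - (-46418)*(-1)/121 = 6 - 1*46418/121 = 6 - 46418/121 = -45692/121 ≈ -377.62)
u = -45692/121 ≈ -377.62
U = -2250 (U = -14594 + 12344 = -2250)
u - U = -45692/121 - 1*(-2250) = -45692/121 + 2250 = 226558/121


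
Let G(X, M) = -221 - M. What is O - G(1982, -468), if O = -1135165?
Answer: -1135412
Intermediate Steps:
O - G(1982, -468) = -1135165 - (-221 - 1*(-468)) = -1135165 - (-221 + 468) = -1135165 - 1*247 = -1135165 - 247 = -1135412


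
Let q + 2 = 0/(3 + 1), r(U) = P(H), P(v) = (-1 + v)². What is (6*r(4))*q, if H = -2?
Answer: -108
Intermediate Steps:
r(U) = 9 (r(U) = (-1 - 2)² = (-3)² = 9)
q = -2 (q = -2 + 0/(3 + 1) = -2 + 0/4 = -2 + 0*(¼) = -2 + 0 = -2)
(6*r(4))*q = (6*9)*(-2) = 54*(-2) = -108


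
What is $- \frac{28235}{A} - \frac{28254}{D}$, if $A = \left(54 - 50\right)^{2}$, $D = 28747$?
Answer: $- \frac{47771977}{27056} \approx -1765.7$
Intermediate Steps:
$A = 16$ ($A = 4^{2} = 16$)
$- \frac{28235}{A} - \frac{28254}{D} = - \frac{28235}{16} - \frac{28254}{28747} = \left(-28235\right) \frac{1}{16} - \frac{1662}{1691} = - \frac{28235}{16} - \frac{1662}{1691} = - \frac{47771977}{27056}$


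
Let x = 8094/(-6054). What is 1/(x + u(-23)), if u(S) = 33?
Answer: 1009/31948 ≈ 0.031583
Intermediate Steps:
x = -1349/1009 (x = 8094*(-1/6054) = -1349/1009 ≈ -1.3370)
1/(x + u(-23)) = 1/(-1349/1009 + 33) = 1/(31948/1009) = 1009/31948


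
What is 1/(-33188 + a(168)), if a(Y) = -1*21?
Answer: -1/33209 ≈ -3.0112e-5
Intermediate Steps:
a(Y) = -21
1/(-33188 + a(168)) = 1/(-33188 - 21) = 1/(-33209) = -1/33209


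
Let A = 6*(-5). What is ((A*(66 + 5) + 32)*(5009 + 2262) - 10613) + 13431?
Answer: -15251740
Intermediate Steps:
A = -30
((A*(66 + 5) + 32)*(5009 + 2262) - 10613) + 13431 = ((-30*(66 + 5) + 32)*(5009 + 2262) - 10613) + 13431 = ((-30*71 + 32)*7271 - 10613) + 13431 = ((-2130 + 32)*7271 - 10613) + 13431 = (-2098*7271 - 10613) + 13431 = (-15254558 - 10613) + 13431 = -15265171 + 13431 = -15251740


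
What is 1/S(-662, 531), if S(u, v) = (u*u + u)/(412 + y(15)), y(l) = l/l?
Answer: 413/437582 ≈ 0.00094382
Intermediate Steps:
y(l) = 1
S(u, v) = u/413 + u²/413 (S(u, v) = (u*u + u)/(412 + 1) = (u² + u)/413 = (u + u²)*(1/413) = u/413 + u²/413)
1/S(-662, 531) = 1/((1/413)*(-662)*(1 - 662)) = 1/((1/413)*(-662)*(-661)) = 1/(437582/413) = 413/437582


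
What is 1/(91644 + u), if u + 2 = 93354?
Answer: 1/184996 ≈ 5.4055e-6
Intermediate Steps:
u = 93352 (u = -2 + 93354 = 93352)
1/(91644 + u) = 1/(91644 + 93352) = 1/184996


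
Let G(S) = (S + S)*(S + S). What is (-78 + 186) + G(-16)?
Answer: 1132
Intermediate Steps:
G(S) = 4*S² (G(S) = (2*S)*(2*S) = 4*S²)
(-78 + 186) + G(-16) = (-78 + 186) + 4*(-16)² = 108 + 4*256 = 108 + 1024 = 1132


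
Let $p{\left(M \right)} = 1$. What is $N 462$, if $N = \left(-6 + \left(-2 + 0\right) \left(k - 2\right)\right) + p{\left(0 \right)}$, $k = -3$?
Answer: $2310$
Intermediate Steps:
$N = 5$ ($N = \left(-6 + \left(-2 + 0\right) \left(-3 - 2\right)\right) + 1 = \left(-6 - -10\right) + 1 = \left(-6 + 10\right) + 1 = 4 + 1 = 5$)
$N 462 = 5 \cdot 462 = 2310$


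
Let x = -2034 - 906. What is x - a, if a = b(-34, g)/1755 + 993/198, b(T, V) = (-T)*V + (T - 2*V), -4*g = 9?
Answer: -113704703/38610 ≈ -2945.0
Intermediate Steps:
g = -9/4 (g = -1/4*9 = -9/4 ≈ -2.2500)
b(T, V) = T - 2*V - T*V (b(T, V) = -T*V + (T - 2*V) = T - 2*V - T*V)
x = -2940
a = 191303/38610 (a = (-34 - 2*(-9/4) - 1*(-34)*(-9/4))/1755 + 993/198 = (-34 + 9/2 - 153/2)*(1/1755) + 993*(1/198) = -106*1/1755 + 331/66 = -106/1755 + 331/66 = 191303/38610 ≈ 4.9548)
x - a = -2940 - 1*191303/38610 = -2940 - 191303/38610 = -113704703/38610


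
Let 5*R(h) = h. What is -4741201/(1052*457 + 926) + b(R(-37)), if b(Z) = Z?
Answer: -8305707/481690 ≈ -17.243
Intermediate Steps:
R(h) = h/5
-4741201/(1052*457 + 926) + b(R(-37)) = -4741201/(1052*457 + 926) + (⅕)*(-37) = -4741201/(480764 + 926) - 37/5 = -4741201/481690 - 37/5 = -8305707/481690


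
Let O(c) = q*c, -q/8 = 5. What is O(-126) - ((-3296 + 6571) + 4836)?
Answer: -3071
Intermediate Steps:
q = -40 (q = -8*5 = -40)
O(c) = -40*c
O(-126) - ((-3296 + 6571) + 4836) = -40*(-126) - ((-3296 + 6571) + 4836) = 5040 - (3275 + 4836) = 5040 - 1*8111 = 5040 - 8111 = -3071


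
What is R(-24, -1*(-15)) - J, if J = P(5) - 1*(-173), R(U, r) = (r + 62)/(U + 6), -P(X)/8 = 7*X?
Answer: 1849/18 ≈ 102.72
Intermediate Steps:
P(X) = -56*X
R(U, r) = (62 + r)/(6 + U)
J = -107 (J = -56*5 - 1*(-173) = -280 + 173 = -107)
R(-24, -1*(-15)) - J = (62 - 1*(-15))/(6 - 24) - 1*(-107) = (62 + 15)/(-18) + 107 = -1/18*77 + 107 = -77/18 + 107 = 1849/18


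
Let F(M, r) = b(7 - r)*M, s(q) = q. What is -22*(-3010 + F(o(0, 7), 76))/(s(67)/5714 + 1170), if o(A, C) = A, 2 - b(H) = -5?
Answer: 378381080/6685447 ≈ 56.598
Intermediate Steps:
b(H) = 7 (b(H) = 2 - 1*(-5) = 2 + 5 = 7)
F(M, r) = 7*M
-22*(-3010 + F(o(0, 7), 76))/(s(67)/5714 + 1170) = -22*(-3010 + 7*0)/(67/5714 + 1170) = -22*(-3010 + 0)/(67*(1/5714) + 1170) = -(-66220)/(67/5714 + 1170) = -(-66220)/6685447/5714 = -(-66220)*5714/6685447 = -22*(-17199140/6685447) = 378381080/6685447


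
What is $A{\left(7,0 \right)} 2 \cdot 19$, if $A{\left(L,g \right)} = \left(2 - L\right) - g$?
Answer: $-190$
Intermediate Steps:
$A{\left(L,g \right)} = 2 - L - g$
$A{\left(7,0 \right)} 2 \cdot 19 = \left(2 - 7 - 0\right) 2 \cdot 19 = \left(2 - 7 + 0\right) 2 \cdot 19 = \left(-5\right) 2 \cdot 19 = \left(-10\right) 19 = -190$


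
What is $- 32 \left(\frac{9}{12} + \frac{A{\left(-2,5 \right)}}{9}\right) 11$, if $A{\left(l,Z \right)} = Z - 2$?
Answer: $- \frac{1144}{3} \approx -381.33$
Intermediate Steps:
$A{\left(l,Z \right)} = -2 + Z$ ($A{\left(l,Z \right)} = Z - 2 = -2 + Z$)
$- 32 \left(\frac{9}{12} + \frac{A{\left(-2,5 \right)}}{9}\right) 11 = - 32 \left(\frac{9}{12} + \frac{-2 + 5}{9}\right) 11 = - 32 \left(9 \cdot \frac{1}{12} + 3 \cdot \frac{1}{9}\right) 11 = - 32 \left(\frac{3}{4} + \frac{1}{3}\right) 11 = \left(-32\right) \frac{13}{12} \cdot 11 = \left(- \frac{104}{3}\right) 11 = - \frac{1144}{3}$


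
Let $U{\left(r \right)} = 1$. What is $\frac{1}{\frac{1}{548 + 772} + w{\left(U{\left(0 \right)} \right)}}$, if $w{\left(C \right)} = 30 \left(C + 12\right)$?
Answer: $\frac{1320}{514801} \approx 0.0025641$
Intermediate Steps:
$w{\left(C \right)} = 360 + 30 C$ ($w{\left(C \right)} = 30 \left(12 + C\right) = 360 + 30 C$)
$\frac{1}{\frac{1}{548 + 772} + w{\left(U{\left(0 \right)} \right)}} = \frac{1}{\frac{1}{548 + 772} + \left(360 + 30 \cdot 1\right)} = \frac{1}{\frac{1}{1320} + \left(360 + 30\right)} = \frac{1}{\frac{1}{1320} + 390} = \frac{1}{\frac{514801}{1320}} = \frac{1320}{514801}$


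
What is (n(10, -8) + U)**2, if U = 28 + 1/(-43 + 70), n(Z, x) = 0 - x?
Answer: 946729/729 ≈ 1298.7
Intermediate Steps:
n(Z, x) = -x
U = 757/27 (U = 28 + 1/27 = 757/27 ≈ 28.037)
(n(10, -8) + U)**2 = (-1*(-8) + 757/27)**2 = (8 + 757/27)**2 = (973/27)**2 = 946729/729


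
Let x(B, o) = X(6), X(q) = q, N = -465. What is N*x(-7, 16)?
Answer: -2790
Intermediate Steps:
x(B, o) = 6
N*x(-7, 16) = -465*6 = -2790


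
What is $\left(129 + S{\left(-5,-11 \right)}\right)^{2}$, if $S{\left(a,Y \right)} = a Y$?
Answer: $33856$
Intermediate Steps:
$S{\left(a,Y \right)} = Y a$
$\left(129 + S{\left(-5,-11 \right)}\right)^{2} = \left(129 - -55\right)^{2} = \left(129 + 55\right)^{2} = 184^{2} = 33856$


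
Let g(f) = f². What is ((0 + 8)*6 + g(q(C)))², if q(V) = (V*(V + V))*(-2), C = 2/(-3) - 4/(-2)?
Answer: 63744256/6561 ≈ 9715.6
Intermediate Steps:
C = 4/3 (C = 2*(-⅓) - 4*(-½) = -⅔ + 2 = 4/3 ≈ 1.3333)
q(V) = -4*V² (q(V) = (V*(2*V))*(-2) = (2*V²)*(-2) = -4*V²)
((0 + 8)*6 + g(q(C)))² = ((0 + 8)*6 + (-4*(4/3)²)²)² = (8*6 + (-4*16/9)²)² = (48 + (-64/9)²)² = (48 + 4096/81)² = (7984/81)² = 63744256/6561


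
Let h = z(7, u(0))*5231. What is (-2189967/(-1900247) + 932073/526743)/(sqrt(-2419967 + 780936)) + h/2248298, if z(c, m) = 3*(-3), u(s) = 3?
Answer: -47079/2248298 - 974906236504*I*sqrt(1639031)/546858216148296717 ≈ -0.02094 - 0.0022823*I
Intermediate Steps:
z(c, m) = -9
h = -47079 (h = -9*5231 = -47079)
(-2189967/(-1900247) + 932073/526743)/(sqrt(-2419967 + 780936)) + h/2248298 = (-2189967/(-1900247) + 932073/526743)/(sqrt(-2419967 + 780936)) - 47079/2248298 = (-2189967*(-1/1900247) + 932073*(1/526743))/(sqrt(-1639031)) - 47079*1/2248298 = (2189967/1900247 + 310691/175581)/((I*sqrt(1639031))) - 47079/2248298 = 974906236504*(-I*sqrt(1639031)/1639031)/333647268507 - 47079/2248298 = -974906236504*I*sqrt(1639031)/546858216148296717 - 47079/2248298 = -47079/2248298 - 974906236504*I*sqrt(1639031)/546858216148296717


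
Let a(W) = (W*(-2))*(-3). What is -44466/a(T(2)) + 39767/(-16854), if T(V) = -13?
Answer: 124388023/219102 ≈ 567.72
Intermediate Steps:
a(W) = 6*W (a(W) = -2*W*(-3) = 6*W)
-44466/a(T(2)) + 39767/(-16854) = -44466/(6*(-13)) + 39767/(-16854) = -44466/(-78) + 39767*(-1/16854) = -44466*(-1/78) - 39767/16854 = 7411/13 - 39767/16854 = 124388023/219102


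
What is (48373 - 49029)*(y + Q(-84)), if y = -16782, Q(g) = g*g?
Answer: 6380256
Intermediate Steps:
Q(g) = g²
(48373 - 49029)*(y + Q(-84)) = (48373 - 49029)*(-16782 + (-84)²) = -656*(-16782 + 7056) = -656*(-9726) = 6380256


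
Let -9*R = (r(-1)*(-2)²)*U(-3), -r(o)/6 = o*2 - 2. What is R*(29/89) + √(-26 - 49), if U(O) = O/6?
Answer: 464/267 + 5*I*√3 ≈ 1.7378 + 8.6602*I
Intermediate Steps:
U(O) = O/6 (U(O) = O*(⅙) = O/6)
r(o) = 12 - 12*o (r(o) = -6*(o*2 - 2) = -6*(2*o - 2) = -6*(-2 + 2*o) = 12 - 12*o)
R = 16/3 (R = -(12 - 12*(-1))*(-2)²*(⅙)*(-3)/9 = -(12 + 12)*4*(-1)/(9*2) = -24*4*(-1)/(9*2) = -32*(-1)/(3*2) = -⅑*(-48) = 16/3 ≈ 5.3333)
R*(29/89) + √(-26 - 49) = 16*(29/89)/3 + √(-26 - 49) = 16*(29*(1/89))/3 + √(-75) = (16/3)*(29/89) + 5*I*√3 = 464/267 + 5*I*√3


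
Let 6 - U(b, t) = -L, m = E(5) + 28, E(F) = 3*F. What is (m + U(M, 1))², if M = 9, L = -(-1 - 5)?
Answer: 3025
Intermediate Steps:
L = 6 (L = -1*(-6) = 6)
m = 43 (m = 3*5 + 28 = 15 + 28 = 43)
U(b, t) = 12 (U(b, t) = 6 - (-1)*6 = 6 - 1*(-6) = 6 + 6 = 12)
(m + U(M, 1))² = (43 + 12)² = 55² = 3025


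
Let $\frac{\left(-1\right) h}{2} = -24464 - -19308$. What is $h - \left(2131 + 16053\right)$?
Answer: $-7872$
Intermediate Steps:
$h = 10312$ ($h = - 2 \left(-24464 - -19308\right) = - 2 \left(-24464 + 19308\right) = \left(-2\right) \left(-5156\right) = 10312$)
$h - \left(2131 + 16053\right) = 10312 - \left(2131 + 16053\right) = 10312 - 18184 = -7872$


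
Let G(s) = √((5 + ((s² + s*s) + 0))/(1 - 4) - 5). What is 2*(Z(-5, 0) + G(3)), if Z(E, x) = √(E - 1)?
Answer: 2*I*(√114 + 3*√6)/3 ≈ 12.017*I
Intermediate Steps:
Z(E, x) = √(-1 + E)
G(s) = √(-20/3 - 2*s²/3) (G(s) = √((5 + ((s² + s²) + 0))/(-3) - 5) = √((5 + (2*s² + 0))*(-⅓) - 5) = √((5 + 2*s²)*(-⅓) - 5) = √((-5/3 - 2*s²/3) - 5) = √(-20/3 - 2*s²/3))
2*(Z(-5, 0) + G(3)) = 2*(√(-1 - 5) + √(-60 - 6*3²)/3) = 2*(√(-6) + √(-60 - 6*9)/3) = 2*(I*√6 + √(-60 - 54)/3) = 2*(I*√6 + √(-114)/3) = 2*(I*√6 + (I*√114)/3) = 2*(I*√6 + I*√114/3) = 2*I*√6 + 2*I*√114/3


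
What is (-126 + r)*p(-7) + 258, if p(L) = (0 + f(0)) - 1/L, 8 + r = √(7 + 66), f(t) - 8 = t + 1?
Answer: -6770/7 + 64*√73/7 ≈ -889.03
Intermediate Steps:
f(t) = 9 + t (f(t) = 8 + (t + 1) = 8 + (1 + t) = 9 + t)
r = -8 + √73 (r = -8 + √(7 + 66) = -8 + √73 ≈ 0.54400)
p(L) = 9 - 1/L (p(L) = (0 + (9 + 0)) - 1/L = (0 + 9) - 1/L = 9 - 1/L)
(-126 + r)*p(-7) + 258 = (-126 + (-8 + √73))*(9 - 1/(-7)) + 258 = (-134 + √73)*(9 - 1*(-⅐)) + 258 = (-134 + √73)*(9 + ⅐) + 258 = (-134 + √73)*(64/7) + 258 = (-8576/7 + 64*√73/7) + 258 = -6770/7 + 64*√73/7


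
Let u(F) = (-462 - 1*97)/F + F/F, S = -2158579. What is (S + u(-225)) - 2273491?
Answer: -997214966/225 ≈ -4.4321e+6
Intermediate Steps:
u(F) = 1 - 559/F (u(F) = (-462 - 97)/F + 1 = -559/F + 1 = 1 - 559/F)
(S + u(-225)) - 2273491 = (-2158579 + (-559 - 225)/(-225)) - 2273491 = (-2158579 - 1/225*(-784)) - 2273491 = (-2158579 + 784/225) - 2273491 = -485679491/225 - 2273491 = -997214966/225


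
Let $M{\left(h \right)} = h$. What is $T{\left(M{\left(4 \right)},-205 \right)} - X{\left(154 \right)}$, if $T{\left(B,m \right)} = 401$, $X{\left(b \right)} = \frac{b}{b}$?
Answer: $400$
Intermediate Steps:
$X{\left(b \right)} = 1$
$T{\left(M{\left(4 \right)},-205 \right)} - X{\left(154 \right)} = 401 - 1 = 400$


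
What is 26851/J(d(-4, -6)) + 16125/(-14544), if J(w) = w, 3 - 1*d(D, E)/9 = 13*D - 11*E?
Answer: -3960781/14544 ≈ -272.33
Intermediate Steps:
d(D, E) = 27 - 117*D + 99*E (d(D, E) = 27 - 9*(13*D - 11*E) = 27 - 9*(-11*E + 13*D) = 27 + (-117*D + 99*E) = 27 - 117*D + 99*E)
26851/J(d(-4, -6)) + 16125/(-14544) = 26851/(27 - 117*(-4) + 99*(-6)) + 16125/(-14544) = 26851/(27 + 468 - 594) + 16125*(-1/14544) = 26851/(-99) - 5375/4848 = 26851*(-1/99) - 5375/4848 = -2441/9 - 5375/4848 = -3960781/14544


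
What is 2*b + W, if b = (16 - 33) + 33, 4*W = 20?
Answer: 37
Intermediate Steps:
W = 5 (W = (1/4)*20 = 5)
b = 16 (b = -17 + 33 = 16)
2*b + W = 2*16 + 5 = 32 + 5 = 37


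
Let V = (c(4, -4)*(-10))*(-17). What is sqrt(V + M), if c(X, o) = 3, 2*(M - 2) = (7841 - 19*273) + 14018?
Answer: 4*sqrt(553) ≈ 94.064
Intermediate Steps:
M = 8338 (M = 2 + ((7841 - 19*273) + 14018)/2 = 2 + ((7841 - 5187) + 14018)/2 = 2 + (2654 + 14018)/2 = 2 + (1/2)*16672 = 2 + 8336 = 8338)
V = 510 (V = (3*(-10))*(-17) = -30*(-17) = 510)
sqrt(V + M) = sqrt(510 + 8338) = sqrt(8848) = 4*sqrt(553)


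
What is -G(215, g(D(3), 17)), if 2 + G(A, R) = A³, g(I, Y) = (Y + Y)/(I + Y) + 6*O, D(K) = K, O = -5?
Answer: -9938373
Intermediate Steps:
g(I, Y) = -30 + 2*Y/(I + Y) (g(I, Y) = (Y + Y)/(I + Y) + 6*(-5) = (2*Y)/(I + Y) - 30 = 2*Y/(I + Y) - 30 = -30 + 2*Y/(I + Y))
G(A, R) = -2 + A³
-G(215, g(D(3), 17)) = -(-2 + 215³) = -(-2 + 9938375) = -1*9938373 = -9938373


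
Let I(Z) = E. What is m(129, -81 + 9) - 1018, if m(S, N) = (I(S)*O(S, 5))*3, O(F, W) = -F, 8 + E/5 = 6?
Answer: 2852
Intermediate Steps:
E = -10 (E = -40 + 5*6 = -40 + 30 = -10)
I(Z) = -10
m(S, N) = 30*S (m(S, N) = -(-10)*S*3 = (10*S)*3 = 30*S)
m(129, -81 + 9) - 1018 = 30*129 - 1018 = 3870 - 1018 = 2852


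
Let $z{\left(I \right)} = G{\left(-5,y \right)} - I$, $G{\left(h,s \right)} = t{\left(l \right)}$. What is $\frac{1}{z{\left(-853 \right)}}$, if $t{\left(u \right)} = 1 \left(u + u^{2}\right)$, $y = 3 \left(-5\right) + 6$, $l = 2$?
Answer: $\frac{1}{859} \approx 0.0011641$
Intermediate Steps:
$y = -9$ ($y = -15 + 6 = -9$)
$t{\left(u \right)} = u + u^{2}$
$G{\left(h,s \right)} = 6$ ($G{\left(h,s \right)} = 2 \left(1 + 2\right) = 2 \cdot 3 = 6$)
$z{\left(I \right)} = 6 - I$
$\frac{1}{z{\left(-853 \right)}} = \frac{1}{6 - -853} = \frac{1}{6 + 853} = \frac{1}{859}$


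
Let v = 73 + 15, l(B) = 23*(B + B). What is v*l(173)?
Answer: 700304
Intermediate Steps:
l(B) = 46*B (l(B) = 23*(2*B) = 46*B)
v = 88
v*l(173) = 88*(46*173) = 88*7958 = 700304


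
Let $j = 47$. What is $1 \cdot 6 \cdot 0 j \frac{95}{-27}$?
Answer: $0$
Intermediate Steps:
$1 \cdot 6 \cdot 0 j \frac{95}{-27} = 1 \cdot 6 \cdot 0 \cdot 47 \frac{95}{-27} = 6 \cdot 0 \cdot 47 \cdot 95 \left(- \frac{1}{27}\right) = 0 \cdot 47 \left(- \frac{95}{27}\right) = 0 \left(- \frac{95}{27}\right) = 0$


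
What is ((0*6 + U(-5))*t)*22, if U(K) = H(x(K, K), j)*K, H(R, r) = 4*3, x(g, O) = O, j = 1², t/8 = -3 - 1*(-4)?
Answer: -10560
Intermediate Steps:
t = 8 (t = 8*(-3 - 1*(-4)) = 8*(-3 + 4) = 8*1 = 8)
j = 1
H(R, r) = 12
U(K) = 12*K
((0*6 + U(-5))*t)*22 = ((0*6 + 12*(-5))*8)*22 = ((0 - 60)*8)*22 = -60*8*22 = -480*22 = -10560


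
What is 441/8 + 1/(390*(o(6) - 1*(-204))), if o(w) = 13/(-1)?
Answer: 16425049/297960 ≈ 55.125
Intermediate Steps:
o(w) = -13 (o(w) = 13*(-1) = -13)
441/8 + 1/(390*(o(6) - 1*(-204))) = 441/8 + 1/(390*(-13 - 1*(-204))) = 441*(⅛) + 1/(390*(-13 + 204)) = 441/8 + (1/390)/191 = 441/8 + (1/390)*(1/191) = 441/8 + 1/74490 = 16425049/297960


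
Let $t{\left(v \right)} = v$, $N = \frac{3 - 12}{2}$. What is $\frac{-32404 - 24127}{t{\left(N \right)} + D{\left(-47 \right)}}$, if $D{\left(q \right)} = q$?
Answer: $\frac{113062}{103} \approx 1097.7$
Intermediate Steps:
$N = - \frac{9}{2}$ ($N = \frac{3 - 12}{2} = \frac{1}{2} \left(-9\right) = - \frac{9}{2} \approx -4.5$)
$\frac{-32404 - 24127}{t{\left(N \right)} + D{\left(-47 \right)}} = \frac{-32404 - 24127}{- \frac{9}{2} - 47} = \frac{-32404 - 24127}{- \frac{103}{2}} = \left(-56531\right) \left(- \frac{2}{103}\right) = \frac{113062}{103}$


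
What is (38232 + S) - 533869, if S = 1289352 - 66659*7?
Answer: 327102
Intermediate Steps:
S = 822739 (S = 1289352 - 466613 = 822739)
(38232 + S) - 533869 = (38232 + 822739) - 533869 = 860971 - 533869 = 327102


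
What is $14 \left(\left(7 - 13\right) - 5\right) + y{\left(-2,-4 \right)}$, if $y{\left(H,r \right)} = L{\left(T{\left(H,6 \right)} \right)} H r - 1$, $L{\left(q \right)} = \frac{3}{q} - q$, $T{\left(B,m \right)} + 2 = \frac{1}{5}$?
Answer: $- \frac{2309}{15} \approx -153.93$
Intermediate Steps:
$T{\left(B,m \right)} = - \frac{9}{5}$ ($T{\left(B,m \right)} = -2 + \frac{1}{5} = - \frac{9}{5}$)
$L{\left(q \right)} = - q + \frac{3}{q}$
$y{\left(H,r \right)} = -1 + \frac{2 H r}{15}$ ($y{\left(H,r \right)} = \left(\left(-1\right) \left(- \frac{9}{5}\right) + \frac{3}{- \frac{9}{5}}\right) H r - 1 = \left(\frac{9}{5} + 3 \left(- \frac{5}{9}\right)\right) H r - 1 = \left(\frac{9}{5} - \frac{5}{3}\right) H r - 1 = \frac{2 H}{15} r - 1 = \frac{2 H r}{15} - 1 = -1 + \frac{2 H r}{15}$)
$14 \left(\left(7 - 13\right) - 5\right) + y{\left(-2,-4 \right)} = 14 \left(\left(7 - 13\right) - 5\right) - \left(1 + \frac{4}{15} \left(-4\right)\right) = 14 \left(-6 - 5\right) + \left(-1 + \frac{16}{15}\right) = 14 \left(-11\right) + \frac{1}{15} = -154 + \frac{1}{15} = - \frac{2309}{15}$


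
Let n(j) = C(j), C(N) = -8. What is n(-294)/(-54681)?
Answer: 8/54681 ≈ 0.00014630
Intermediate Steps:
n(j) = -8
n(-294)/(-54681) = -8/(-54681) = -8*(-1/54681) = 8/54681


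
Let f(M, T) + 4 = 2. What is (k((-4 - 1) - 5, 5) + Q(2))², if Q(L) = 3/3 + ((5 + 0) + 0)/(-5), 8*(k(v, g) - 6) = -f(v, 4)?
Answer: 625/16 ≈ 39.063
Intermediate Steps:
f(M, T) = -2 (f(M, T) = -4 + 2 = -2)
k(v, g) = 25/4 (k(v, g) = 6 + (-1*(-2))/8 = 6 + (⅛)*2 = 6 + ¼ = 25/4)
Q(L) = 0 (Q(L) = 3*(⅓) + (5 + 0)*(-⅕) = 1 + 5*(-⅕) = 1 - 1 = 0)
(k((-4 - 1) - 5, 5) + Q(2))² = (25/4 + 0)² = (25/4)² = 625/16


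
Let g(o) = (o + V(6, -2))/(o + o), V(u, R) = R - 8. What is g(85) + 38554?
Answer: 1310851/34 ≈ 38554.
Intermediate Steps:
V(u, R) = -8 + R
g(o) = (-10 + o)/(2*o) (g(o) = (o + (-8 - 2))/(o + o) = (o - 10)/((2*o)) = (-10 + o)*(1/(2*o)) = (-10 + o)/(2*o))
g(85) + 38554 = (1/2)*(-10 + 85)/85 + 38554 = (1/2)*(1/85)*75 + 38554 = 15/34 + 38554 = 1310851/34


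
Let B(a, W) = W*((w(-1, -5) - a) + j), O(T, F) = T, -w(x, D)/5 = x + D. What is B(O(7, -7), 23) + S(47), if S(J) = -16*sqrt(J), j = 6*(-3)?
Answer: 115 - 16*sqrt(47) ≈ 5.3095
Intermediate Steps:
w(x, D) = -5*D - 5*x (w(x, D) = -5*(x + D) = -5*(D + x) = -5*D - 5*x)
j = -18
B(a, W) = W*(12 - a) (B(a, W) = W*(((-5*(-5) - 5*(-1)) - a) - 18) = W*(((25 + 5) - a) - 18) = W*((30 - a) - 18) = W*(12 - a))
B(O(7, -7), 23) + S(47) = 23*(12 - 1*7) - 16*sqrt(47) = 23*(12 - 7) - 16*sqrt(47) = 23*5 - 16*sqrt(47) = 115 - 16*sqrt(47)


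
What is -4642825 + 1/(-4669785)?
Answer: -21680994542626/4669785 ≈ -4.6428e+6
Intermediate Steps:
-4642825 + 1/(-4669785) = -4642825 - 1/4669785 = -21680994542626/4669785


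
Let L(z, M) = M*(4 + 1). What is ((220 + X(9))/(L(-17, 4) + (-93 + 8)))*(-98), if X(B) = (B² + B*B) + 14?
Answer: 38808/65 ≈ 597.05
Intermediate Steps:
L(z, M) = 5*M (L(z, M) = M*5 = 5*M)
X(B) = 14 + 2*B² (X(B) = (B² + B²) + 14 = 2*B² + 14 = 14 + 2*B²)
((220 + X(9))/(L(-17, 4) + (-93 + 8)))*(-98) = ((220 + (14 + 2*9²))/(5*4 + (-93 + 8)))*(-98) = ((220 + (14 + 2*81))/(20 - 85))*(-98) = ((220 + (14 + 162))/(-65))*(-98) = ((220 + 176)*(-1/65))*(-98) = (396*(-1/65))*(-98) = -396/65*(-98) = 38808/65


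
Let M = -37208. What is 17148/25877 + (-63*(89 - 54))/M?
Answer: 695101569/962831416 ≈ 0.72194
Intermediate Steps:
17148/25877 + (-63*(89 - 54))/M = 17148/25877 - 63*(89 - 54)/(-37208) = 17148*(1/25877) - 63*35*(-1/37208) = 17148/25877 - 2205*(-1/37208) = 17148/25877 + 2205/37208 = 695101569/962831416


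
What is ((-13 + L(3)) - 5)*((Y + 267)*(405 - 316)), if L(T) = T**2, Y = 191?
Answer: -366858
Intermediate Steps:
((-13 + L(3)) - 5)*((Y + 267)*(405 - 316)) = ((-13 + 3**2) - 5)*((191 + 267)*(405 - 316)) = ((-13 + 9) - 5)*(458*89) = (-4 - 5)*40762 = -9*40762 = -366858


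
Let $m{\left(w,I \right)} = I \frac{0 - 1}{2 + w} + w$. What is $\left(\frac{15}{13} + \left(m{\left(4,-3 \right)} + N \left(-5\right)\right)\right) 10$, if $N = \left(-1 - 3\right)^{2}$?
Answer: $- \frac{9665}{13} \approx -743.46$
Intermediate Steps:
$N = 16$ ($N = \left(-4\right)^{2} = 16$)
$m{\left(w,I \right)} = w - \frac{I}{2 + w}$ ($m{\left(w,I \right)} = I \left(- \frac{1}{2 + w}\right) + w = - \frac{I}{2 + w} + w = w - \frac{I}{2 + w}$)
$\left(\frac{15}{13} + \left(m{\left(4,-3 \right)} + N \left(-5\right)\right)\right) 10 = \left(\frac{15}{13} + \left(\frac{4^{2} - -3 + 2 \cdot 4}{2 + 4} + 16 \left(-5\right)\right)\right) 10 = \left(15 \cdot \frac{1}{13} - \left(80 - \frac{16 + 3 + 8}{6}\right)\right) 10 = \left(\frac{15}{13} + \left(\frac{1}{6} \cdot 27 - 80\right)\right) 10 = \left(\frac{15}{13} + \left(\frac{9}{2} - 80\right)\right) 10 = \left(\frac{15}{13} - \frac{151}{2}\right) 10 = \left(- \frac{1933}{26}\right) 10 = - \frac{9665}{13}$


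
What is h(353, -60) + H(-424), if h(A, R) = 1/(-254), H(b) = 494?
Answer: 125475/254 ≈ 494.00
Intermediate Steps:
h(A, R) = -1/254
h(353, -60) + H(-424) = -1/254 + 494 = 125475/254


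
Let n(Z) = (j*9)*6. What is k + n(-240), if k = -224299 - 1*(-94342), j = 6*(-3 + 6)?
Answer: -128985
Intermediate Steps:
j = 18 (j = 6*3 = 18)
n(Z) = 972 (n(Z) = (18*9)*6 = 162*6 = 972)
k = -129957 (k = -224299 + 94342 = -129957)
k + n(-240) = -129957 + 972 = -128985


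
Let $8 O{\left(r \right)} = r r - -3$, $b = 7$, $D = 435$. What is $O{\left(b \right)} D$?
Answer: $\frac{5655}{2} \approx 2827.5$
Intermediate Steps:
$O{\left(r \right)} = \frac{3}{8} + \frac{r^{2}}{8}$ ($O{\left(r \right)} = \frac{r r - -3}{8} = \frac{r^{2} + 3}{8} = \frac{3 + r^{2}}{8} = \frac{3}{8} + \frac{r^{2}}{8}$)
$O{\left(b \right)} D = \left(\frac{3}{8} + \frac{7^{2}}{8}\right) 435 = \left(\frac{3}{8} + \frac{1}{8} \cdot 49\right) 435 = \left(\frac{3}{8} + \frac{49}{8}\right) 435 = \frac{13}{2} \cdot 435 = \frac{5655}{2}$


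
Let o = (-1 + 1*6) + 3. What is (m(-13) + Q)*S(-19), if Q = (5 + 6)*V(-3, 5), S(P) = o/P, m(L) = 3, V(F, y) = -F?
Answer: -288/19 ≈ -15.158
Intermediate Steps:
o = 8 (o = (-1 + 6) + 3 = 5 + 3 = 8)
S(P) = 8/P
Q = 33 (Q = (5 + 6)*(-1*(-3)) = 11*3 = 33)
(m(-13) + Q)*S(-19) = (3 + 33)*(8/(-19)) = 36*(8*(-1/19)) = 36*(-8/19) = -288/19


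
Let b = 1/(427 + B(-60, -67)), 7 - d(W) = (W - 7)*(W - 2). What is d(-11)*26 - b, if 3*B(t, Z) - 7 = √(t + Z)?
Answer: (-5902*√127 + 7601779*I)/(√127 - 1288*I) ≈ -5902.0 + 2.0355e-5*I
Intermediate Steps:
d(W) = 7 - (-7 + W)*(-2 + W) (d(W) = 7 - (W - 7)*(W - 2) = 7 - (-7 + W)*(-2 + W))
B(t, Z) = 7/3 + √(Z + t)/3 (B(t, Z) = 7/3 + √(t + Z)/3 = 7/3 + √(Z + t)/3)
b = 1/(1288/3 + I*√127/3) (b = 1/(427 + (7/3 + √(-67 - 60)/3)) = 1/(427 + (7/3 + √(-127)/3)) = 1/(427 + (7/3 + (I*√127)/3)) = 1/(427 + (7/3 + I*√127/3)) = 1/(1288/3 + I*√127/3) ≈ 0.002329 - 2.038e-5*I)
d(-11)*26 - b = (-7 - 1*(-11)² + 9*(-11))*26 - (3864/1659071 - 3*I*√127/1659071) = (-7 - 1*121 - 99)*26 + (-3864/1659071 + 3*I*√127/1659071) = (-7 - 121 - 99)*26 + (-3864/1659071 + 3*I*√127/1659071) = -227*26 + (-3864/1659071 + 3*I*√127/1659071) = -5902 + (-3864/1659071 + 3*I*√127/1659071) = -9791840906/1659071 + 3*I*√127/1659071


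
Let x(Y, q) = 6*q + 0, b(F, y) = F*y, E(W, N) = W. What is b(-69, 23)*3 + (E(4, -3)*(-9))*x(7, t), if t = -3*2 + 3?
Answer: -4113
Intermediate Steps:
t = -3 (t = -6 + 3 = -3)
x(Y, q) = 6*q
b(-69, 23)*3 + (E(4, -3)*(-9))*x(7, t) = -69*23*3 + (4*(-9))*(6*(-3)) = -1587*3 - 36*(-18) = -4761 + 648 = -4113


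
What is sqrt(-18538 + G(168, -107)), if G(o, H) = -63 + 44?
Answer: I*sqrt(18557) ≈ 136.22*I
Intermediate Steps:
G(o, H) = -19
sqrt(-18538 + G(168, -107)) = sqrt(-18538 - 19) = sqrt(-18557) = I*sqrt(18557)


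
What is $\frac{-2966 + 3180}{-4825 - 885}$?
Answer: $- \frac{107}{2855} \approx -0.037478$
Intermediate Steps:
$\frac{-2966 + 3180}{-4825 - 885} = \frac{214}{-5710} = 214 \left(- \frac{1}{5710}\right) = - \frac{107}{2855}$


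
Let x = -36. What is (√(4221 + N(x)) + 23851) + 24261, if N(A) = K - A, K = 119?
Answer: 48112 + 2*√1094 ≈ 48178.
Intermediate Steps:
N(A) = 119 - A
(√(4221 + N(x)) + 23851) + 24261 = (√(4221 + (119 - 1*(-36))) + 23851) + 24261 = (√(4221 + (119 + 36)) + 23851) + 24261 = (√(4221 + 155) + 23851) + 24261 = (√4376 + 23851) + 24261 = (2*√1094 + 23851) + 24261 = (23851 + 2*√1094) + 24261 = 48112 + 2*√1094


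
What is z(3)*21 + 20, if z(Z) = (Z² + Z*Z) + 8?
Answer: 566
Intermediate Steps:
z(Z) = 8 + 2*Z² (z(Z) = (Z² + Z²) + 8 = 2*Z² + 8 = 8 + 2*Z²)
z(3)*21 + 20 = (8 + 2*3²)*21 + 20 = (8 + 2*9)*21 + 20 = (8 + 18)*21 + 20 = 26*21 + 20 = 546 + 20 = 566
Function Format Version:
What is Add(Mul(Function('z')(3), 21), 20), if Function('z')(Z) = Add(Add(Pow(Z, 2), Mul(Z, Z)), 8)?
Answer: 566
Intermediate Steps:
Function('z')(Z) = Add(8, Mul(2, Pow(Z, 2))) (Function('z')(Z) = Add(Add(Pow(Z, 2), Pow(Z, 2)), 8) = Add(Mul(2, Pow(Z, 2)), 8) = Add(8, Mul(2, Pow(Z, 2))))
Add(Mul(Function('z')(3), 21), 20) = Add(Mul(Add(8, Mul(2, Pow(3, 2))), 21), 20) = Add(Mul(Add(8, Mul(2, 9)), 21), 20) = Add(Mul(Add(8, 18), 21), 20) = Add(Mul(26, 21), 20) = Add(546, 20) = 566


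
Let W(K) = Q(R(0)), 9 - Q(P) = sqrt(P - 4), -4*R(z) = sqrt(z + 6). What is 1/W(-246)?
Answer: 1/(9 - I*sqrt(4 + sqrt(6)/4)) ≈ 0.10512 + 0.025086*I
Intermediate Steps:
R(z) = -sqrt(6 + z)/4 (R(z) = -sqrt(z + 6)/4 = -sqrt(6 + z)/4)
Q(P) = 9 - sqrt(-4 + P) (Q(P) = 9 - sqrt(P - 4) = 9 - sqrt(-4 + P))
W(K) = 9 - sqrt(-4 - sqrt(6)/4) (W(K) = 9 - sqrt(-4 - sqrt(6 + 0)/4) = 9 - sqrt(-4 - sqrt(6)/4))
1/W(-246) = 1/(9 - sqrt(-16 - sqrt(6))/2)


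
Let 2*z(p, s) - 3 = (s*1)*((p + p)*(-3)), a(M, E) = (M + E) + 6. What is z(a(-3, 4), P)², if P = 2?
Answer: 6561/4 ≈ 1640.3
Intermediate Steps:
a(M, E) = 6 + E + M (a(M, E) = (E + M) + 6 = 6 + E + M)
z(p, s) = 3/2 - 3*p*s (z(p, s) = 3/2 + ((s*1)*((p + p)*(-3)))/2 = 3/2 + (s*((2*p)*(-3)))/2 = 3/2 + (s*(-6*p))/2 = 3/2 + (-6*p*s)/2 = 3/2 - 3*p*s)
z(a(-3, 4), P)² = (3/2 - 3*(6 + 4 - 3)*2)² = (3/2 - 3*7*2)² = (3/2 - 42)² = (-81/2)² = 6561/4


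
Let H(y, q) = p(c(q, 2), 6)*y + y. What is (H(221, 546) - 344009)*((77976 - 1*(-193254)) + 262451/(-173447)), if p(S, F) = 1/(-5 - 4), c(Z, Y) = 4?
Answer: -145568140907929367/1561023 ≈ -9.3252e+10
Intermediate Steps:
p(S, F) = -⅑ (p(S, F) = 1/(-9) = -⅑)
H(y, q) = 8*y/9 (H(y, q) = -y/9 + y = 8*y/9)
(H(221, 546) - 344009)*((77976 - 1*(-193254)) + 262451/(-173447)) = ((8/9)*221 - 344009)*((77976 - 1*(-193254)) + 262451/(-173447)) = (1768/9 - 344009)*((77976 + 193254) + 262451*(-1/173447)) = -3094313*(271230 - 262451/173447)/9 = -3094313/9*47043767359/173447 = -145568140907929367/1561023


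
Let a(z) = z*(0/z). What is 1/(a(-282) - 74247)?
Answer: -1/74247 ≈ -1.3469e-5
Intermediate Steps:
a(z) = 0 (a(z) = z*0 = 0)
1/(a(-282) - 74247) = 1/(0 - 74247) = 1/(-74247) = -1/74247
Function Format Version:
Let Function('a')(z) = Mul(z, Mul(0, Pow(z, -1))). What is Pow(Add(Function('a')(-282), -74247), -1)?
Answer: Rational(-1, 74247) ≈ -1.3469e-5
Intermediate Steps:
Function('a')(z) = 0 (Function('a')(z) = Mul(z, 0) = 0)
Pow(Add(Function('a')(-282), -74247), -1) = Pow(Add(0, -74247), -1) = Pow(-74247, -1) = Rational(-1, 74247)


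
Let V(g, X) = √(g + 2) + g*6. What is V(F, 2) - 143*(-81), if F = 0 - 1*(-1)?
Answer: 11589 + √3 ≈ 11591.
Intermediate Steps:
F = 1 (F = 0 + 1 = 1)
V(g, X) = √(2 + g) + 6*g
V(F, 2) - 143*(-81) = (√(2 + 1) + 6*1) - 143*(-81) = (√3 + 6) + 11583 = (6 + √3) + 11583 = 11589 + √3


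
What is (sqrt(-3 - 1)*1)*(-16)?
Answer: -32*I ≈ -32.0*I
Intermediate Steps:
(sqrt(-3 - 1)*1)*(-16) = (sqrt(-4)*1)*(-16) = ((2*I)*1)*(-16) = (2*I)*(-16) = -32*I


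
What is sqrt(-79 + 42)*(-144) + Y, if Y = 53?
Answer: 53 - 144*I*sqrt(37) ≈ 53.0 - 875.92*I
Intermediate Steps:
sqrt(-79 + 42)*(-144) + Y = sqrt(-79 + 42)*(-144) + 53 = sqrt(-37)*(-144) + 53 = (I*sqrt(37))*(-144) + 53 = -144*I*sqrt(37) + 53 = 53 - 144*I*sqrt(37)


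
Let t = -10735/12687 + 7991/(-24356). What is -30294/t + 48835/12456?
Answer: 116618142445115903/4519578349512 ≈ 25803.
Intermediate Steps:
t = -362843477/309004572 (t = -10735*1/12687 + 7991*(-1/24356) = -10735/12687 - 7991/24356 = -362843477/309004572 ≈ -1.1742)
-30294/t + 48835/12456 = -30294/(-362843477/309004572) + 48835/12456 = -30294*(-309004572/362843477) + 48835*(1/12456) = 9360984504168/362843477 + 48835/12456 = 116618142445115903/4519578349512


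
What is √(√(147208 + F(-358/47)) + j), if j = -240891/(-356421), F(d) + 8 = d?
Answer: √(124695379319 + 3925502087*√325147974)/429533 ≈ 19.604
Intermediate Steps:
F(d) = -8 + d
j = 80297/118807 (j = -240891*(-1/356421) = 80297/118807 ≈ 0.67586)
√(√(147208 + F(-358/47)) + j) = √(√(147208 + (-8 - 358/47)) + 80297/118807) = √(√(147208 - 734/47) + 80297/118807) = √(√(6918042/47) + 80297/118807) = √(√325147974/47 + 80297/118807) = √(80297/118807 + √325147974/47)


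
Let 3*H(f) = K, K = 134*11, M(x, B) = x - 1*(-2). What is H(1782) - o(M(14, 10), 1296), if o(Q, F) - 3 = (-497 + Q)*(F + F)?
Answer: 3741721/3 ≈ 1.2472e+6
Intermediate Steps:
M(x, B) = 2 + x (M(x, B) = x + 2 = 2 + x)
o(Q, F) = 3 + 2*F*(-497 + Q) (o(Q, F) = 3 + (-497 + Q)*(F + F) = 3 + (-497 + Q)*(2*F) = 3 + 2*F*(-497 + Q))
K = 1474
H(f) = 1474/3 (H(f) = (⅓)*1474 = 1474/3)
H(1782) - o(M(14, 10), 1296) = 1474/3 - (3 - 994*1296 + 2*1296*(2 + 14)) = 1474/3 - (3 - 1288224 + 2*1296*16) = 1474/3 - (3 - 1288224 + 41472) = 1474/3 - 1*(-1246749) = 1474/3 + 1246749 = 3741721/3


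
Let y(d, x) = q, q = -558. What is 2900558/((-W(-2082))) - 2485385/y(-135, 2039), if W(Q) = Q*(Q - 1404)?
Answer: 250513027523/56248353 ≈ 4453.7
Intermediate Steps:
y(d, x) = -558
W(Q) = Q*(-1404 + Q)
2900558/((-W(-2082))) - 2485385/y(-135, 2039) = 2900558/((-(-2082)*(-1404 - 2082))) - 2485385/(-558) = 2900558/((-(-2082)*(-3486))) - 2485385*(-1/558) = 2900558/((-1*7257852)) + 2485385/558 = 2900558/(-7257852) + 2485385/558 = 2900558*(-1/7257852) + 2485385/558 = -1450279/3628926 + 2485385/558 = 250513027523/56248353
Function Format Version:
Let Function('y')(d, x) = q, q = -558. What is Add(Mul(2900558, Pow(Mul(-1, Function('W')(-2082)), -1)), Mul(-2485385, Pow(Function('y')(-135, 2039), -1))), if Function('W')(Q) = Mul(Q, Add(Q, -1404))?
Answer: Rational(250513027523, 56248353) ≈ 4453.7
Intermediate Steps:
Function('y')(d, x) = -558
Function('W')(Q) = Mul(Q, Add(-1404, Q))
Add(Mul(2900558, Pow(Mul(-1, Function('W')(-2082)), -1)), Mul(-2485385, Pow(Function('y')(-135, 2039), -1))) = Add(Mul(2900558, Pow(Mul(-1, Mul(-2082, Add(-1404, -2082))), -1)), Mul(-2485385, Pow(-558, -1))) = Add(Mul(2900558, Pow(Mul(-1, Mul(-2082, -3486)), -1)), Mul(-2485385, Rational(-1, 558))) = Add(Mul(2900558, Pow(Mul(-1, 7257852), -1)), Rational(2485385, 558)) = Add(Mul(2900558, Pow(-7257852, -1)), Rational(2485385, 558)) = Add(Mul(2900558, Rational(-1, 7257852)), Rational(2485385, 558)) = Add(Rational(-1450279, 3628926), Rational(2485385, 558)) = Rational(250513027523, 56248353)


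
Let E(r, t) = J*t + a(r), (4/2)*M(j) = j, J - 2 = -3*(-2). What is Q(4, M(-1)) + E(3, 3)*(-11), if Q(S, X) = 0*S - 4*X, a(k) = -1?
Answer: -251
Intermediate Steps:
J = 8 (J = 2 - 3*(-2) = 2 + 6 = 8)
M(j) = j/2
Q(S, X) = -4*X (Q(S, X) = 0 - 4*X = -4*X)
E(r, t) = -1 + 8*t (E(r, t) = 8*t - 1 = -1 + 8*t)
Q(4, M(-1)) + E(3, 3)*(-11) = -2*(-1) + (-1 + 8*3)*(-11) = -4*(-½) + (-1 + 24)*(-11) = 2 + 23*(-11) = 2 - 253 = -251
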